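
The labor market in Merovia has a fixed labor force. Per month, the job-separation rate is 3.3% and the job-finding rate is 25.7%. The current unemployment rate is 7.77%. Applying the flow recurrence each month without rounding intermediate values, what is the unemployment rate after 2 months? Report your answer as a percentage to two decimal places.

Unemployment rate after two months ≈ 9.56%.

With a fixed labor force, u_{t+1} = u_t + s·(1−u_t) − f·u_t = u_t·(1−s−f) + s.
Here 1−s−f = 0.710 and s = 0.033.
u_1 = 0.077700 × 0.710 + 0.033 = 0.088167.
u_2 = 0.088167 × 0.710 + 0.033 = 0.095599.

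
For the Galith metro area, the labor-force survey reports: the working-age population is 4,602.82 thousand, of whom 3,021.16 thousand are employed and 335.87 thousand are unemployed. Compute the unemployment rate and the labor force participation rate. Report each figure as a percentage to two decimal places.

Unemployment rate ≈ 10.00%; labor force participation rate ≈ 72.93%.

Labor force = employed + unemployed = 3,021.16 + 335.87 = 3,357.03 thousand.
Unemployment rate = 335.87 / 3,357.03 = 10.00%.
Labor force participation rate = 3,357.03 / 4,602.82 = 72.93%.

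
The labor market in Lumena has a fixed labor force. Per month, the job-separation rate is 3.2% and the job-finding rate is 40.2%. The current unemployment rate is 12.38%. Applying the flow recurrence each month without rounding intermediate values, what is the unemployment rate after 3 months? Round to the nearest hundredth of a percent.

Unemployment rate after three months ≈ 8.28%.

With a fixed labor force, u_{t+1} = u_t + s·(1−u_t) − f·u_t = u_t·(1−s−f) + s.
Here 1−s−f = 0.566 and s = 0.032.
u_1 = 0.123800 × 0.566 + 0.032 = 0.102071.
u_2 = 0.102071 × 0.566 + 0.032 = 0.089772.
u_3 = 0.089772 × 0.566 + 0.032 = 0.082811.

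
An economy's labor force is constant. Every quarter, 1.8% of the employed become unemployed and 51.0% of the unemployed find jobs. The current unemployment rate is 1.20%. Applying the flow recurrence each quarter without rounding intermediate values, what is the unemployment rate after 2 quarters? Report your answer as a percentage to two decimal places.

Unemployment rate after two quarters ≈ 2.92%.

With a fixed labor force, u_{t+1} = u_t + s·(1−u_t) − f·u_t = u_t·(1−s−f) + s.
Here 1−s−f = 0.472 and s = 0.018.
u_1 = 0.012000 × 0.472 + 0.018 = 0.023664.
u_2 = 0.023664 × 0.472 + 0.018 = 0.029169.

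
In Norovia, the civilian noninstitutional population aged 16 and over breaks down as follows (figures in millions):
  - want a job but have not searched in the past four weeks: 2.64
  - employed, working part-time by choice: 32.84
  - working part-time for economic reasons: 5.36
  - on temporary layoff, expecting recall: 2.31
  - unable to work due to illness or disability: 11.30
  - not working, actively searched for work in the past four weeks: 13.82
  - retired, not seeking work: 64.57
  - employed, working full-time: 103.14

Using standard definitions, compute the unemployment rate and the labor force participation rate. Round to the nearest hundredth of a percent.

Employed = 32.84 + 5.36 + 103.14 = 141.34 million (anyone who worked, including part-time for economic reasons, counts as employed).
Unemployed = 2.31 + 13.82 = 16.13 million (jobless and actively searching, or on temporary layoff).
Labor force = 141.34 + 16.13 = 157.47 million.
Not in labor force = 2.64 + 11.30 + 64.57 = 78.51 million (those not working and not actively searching are outside the labor force — including those who want a job but have given up searching).
Civilian working-age population = 157.47 + 78.51 = 235.98 million.
Unemployment rate = 16.13 / 157.47 = 10.24%.
Labor force participation rate = 157.47 / 235.98 = 66.73%.

Unemployment rate ≈ 10.24%; labor force participation rate ≈ 66.73%.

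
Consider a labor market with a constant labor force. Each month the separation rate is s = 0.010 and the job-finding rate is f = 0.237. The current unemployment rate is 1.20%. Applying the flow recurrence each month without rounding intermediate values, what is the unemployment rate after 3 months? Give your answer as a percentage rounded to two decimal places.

Unemployment rate after three months ≈ 2.83%.

With a fixed labor force, u_{t+1} = u_t + s·(1−u_t) − f·u_t = u_t·(1−s−f) + s.
Here 1−s−f = 0.753 and s = 0.010.
u_1 = 0.012000 × 0.753 + 0.010 = 0.019036.
u_2 = 0.019036 × 0.753 + 0.010 = 0.024334.
u_3 = 0.024334 × 0.753 + 0.010 = 0.028324.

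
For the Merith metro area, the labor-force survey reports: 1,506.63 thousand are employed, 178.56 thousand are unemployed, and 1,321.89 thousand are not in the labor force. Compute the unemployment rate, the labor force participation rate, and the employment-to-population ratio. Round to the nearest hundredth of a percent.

Labor force = employed + unemployed = 1,506.63 + 178.56 = 1,685.19 thousand.
Working-age population = 1,685.19 + 1,321.89 = 3,007.08 thousand.
Unemployment rate = 178.56 / 1,685.19 = 10.60%.
Labor force participation rate = 1,685.19 / 3,007.08 = 56.04%.
Employment-population ratio = 1,506.63 / 3,007.08 = 50.10%.

Unemployment rate ≈ 10.60%; labor force participation rate ≈ 56.04%; employment-population ratio ≈ 50.10%.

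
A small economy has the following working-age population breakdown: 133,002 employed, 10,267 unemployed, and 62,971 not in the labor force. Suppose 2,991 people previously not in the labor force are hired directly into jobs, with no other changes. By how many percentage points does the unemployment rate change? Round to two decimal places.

Initially, labor force = 133,002 + 10,267 = 143,269, so u = 10,267/143,269 = 7.17%.
After the change, employed and labor force both rise by 2,991; unemployed unchanged → E = 135,993, U = 10,267, labor force = 146,260.
New unemployment rate = 10,267 / 146,260 = 7.02%.
Change = 7.02% − 7.17% = −0.15 percentage points.

The unemployment rate changes by −0.15 percentage points.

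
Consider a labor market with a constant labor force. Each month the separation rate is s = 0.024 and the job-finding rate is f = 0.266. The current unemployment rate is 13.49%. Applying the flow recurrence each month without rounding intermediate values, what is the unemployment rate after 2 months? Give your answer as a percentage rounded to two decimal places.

With a fixed labor force, u_{t+1} = u_t + s·(1−u_t) − f·u_t = u_t·(1−s−f) + s.
Here 1−s−f = 0.710 and s = 0.024.
u_1 = 0.134900 × 0.710 + 0.024 = 0.119779.
u_2 = 0.119779 × 0.710 + 0.024 = 0.109043.

Unemployment rate after two months ≈ 10.90%.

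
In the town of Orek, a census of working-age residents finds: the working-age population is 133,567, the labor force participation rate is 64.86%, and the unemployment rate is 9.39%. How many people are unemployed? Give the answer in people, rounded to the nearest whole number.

Labor force = 0.6486 × 133,567 = 86,632.
Unemployed = 0.0939 × 86,632 ≈ 8,135.

About 8,135 are unemployed.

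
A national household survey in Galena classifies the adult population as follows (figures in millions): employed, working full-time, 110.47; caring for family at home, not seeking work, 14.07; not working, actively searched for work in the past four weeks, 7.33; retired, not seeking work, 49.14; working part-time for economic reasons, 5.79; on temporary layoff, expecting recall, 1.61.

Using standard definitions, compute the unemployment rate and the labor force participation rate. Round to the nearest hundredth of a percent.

Employed = 110.47 + 5.79 = 116.26 million (anyone who worked, including part-time for economic reasons, counts as employed).
Unemployed = 7.33 + 1.61 = 8.94 million (jobless and actively searching, or on temporary layoff).
Labor force = 116.26 + 8.94 = 125.20 million.
Not in labor force = 14.07 + 49.14 = 63.21 million (those not working and not actively searching are outside the labor force).
Civilian working-age population = 125.20 + 63.21 = 188.41 million.
Unemployment rate = 8.94 / 125.20 = 7.14%.
Labor force participation rate = 125.20 / 188.41 = 66.45%.

Unemployment rate ≈ 7.14%; labor force participation rate ≈ 66.45%.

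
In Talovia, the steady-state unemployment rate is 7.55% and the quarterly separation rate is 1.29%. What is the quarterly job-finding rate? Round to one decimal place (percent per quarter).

From u* = s/(s+f): f = s·(1−u)/u.
f = 1.29 × (1 − 0.0755) / 0.0755 = 1.1926 / 0.0755 ≈ 15.8% per quarter.

Job-finding rate ≈ 15.8% per quarter.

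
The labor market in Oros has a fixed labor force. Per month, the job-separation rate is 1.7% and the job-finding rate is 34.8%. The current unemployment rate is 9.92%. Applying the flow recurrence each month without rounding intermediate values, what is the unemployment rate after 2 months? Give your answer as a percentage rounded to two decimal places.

Unemployment rate after two months ≈ 6.78%.

With a fixed labor force, u_{t+1} = u_t + s·(1−u_t) − f·u_t = u_t·(1−s−f) + s.
Here 1−s−f = 0.635 and s = 0.017.
u_1 = 0.099200 × 0.635 + 0.017 = 0.079992.
u_2 = 0.079992 × 0.635 + 0.017 = 0.067795.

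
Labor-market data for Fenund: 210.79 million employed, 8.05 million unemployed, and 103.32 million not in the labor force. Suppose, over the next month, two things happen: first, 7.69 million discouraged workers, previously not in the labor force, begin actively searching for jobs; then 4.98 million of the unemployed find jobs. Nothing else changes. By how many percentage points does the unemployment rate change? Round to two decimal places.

The unemployment rate changes by +1.07 percentage points.

Initially, labor force = 210.79 + 8.05 = 218.84 million, so u = 8.05/218.84 = 3.68%.
After the first change, unemployed and labor force both rise by 7.69 → E = 210.79, U = 15.74, labor force = 226.53 million.
After the second change, unemployed falls and employed rises by 4.98; labor force unchanged → E = 215.77, U = 10.76, labor force = 226.53 million.
New unemployment rate = 10.76 / 226.53 = 4.75%.
Change = 4.75% − 3.68% = +1.07 percentage points.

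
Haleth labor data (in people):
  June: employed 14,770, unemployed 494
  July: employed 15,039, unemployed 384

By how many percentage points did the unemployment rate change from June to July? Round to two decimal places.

June: labor force = 14,770 + 494 = 15,264; u = 494/15,264 = 3.24%.
July: labor force = 15,039 + 384 = 15,423; u = 384/15,423 = 2.49%.
Change = 2.49% − 3.24% = −0.75 pp.

The unemployment rate changed by −0.75 percentage points.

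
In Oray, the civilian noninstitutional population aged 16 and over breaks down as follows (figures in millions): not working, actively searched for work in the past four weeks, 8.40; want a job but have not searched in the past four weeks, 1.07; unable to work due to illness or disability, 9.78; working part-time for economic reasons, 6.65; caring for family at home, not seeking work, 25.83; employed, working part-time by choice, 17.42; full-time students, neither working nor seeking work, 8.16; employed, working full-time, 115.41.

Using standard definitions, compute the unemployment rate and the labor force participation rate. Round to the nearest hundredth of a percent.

Employed = 6.65 + 17.42 + 115.41 = 139.48 million (anyone who worked, including part-time for economic reasons, counts as employed).
Unemployed = 8.40 million.
Labor force = 139.48 + 8.40 = 147.88 million.
Not in labor force = 1.07 + 9.78 + 25.83 + 8.16 = 44.84 million (those not working and not actively searching are outside the labor force — including those who want a job but have given up searching).
Civilian working-age population = 147.88 + 44.84 = 192.72 million.
Unemployment rate = 8.40 / 147.88 = 5.68%.
Labor force participation rate = 147.88 / 192.72 = 76.73%.

Unemployment rate ≈ 5.68%; labor force participation rate ≈ 76.73%.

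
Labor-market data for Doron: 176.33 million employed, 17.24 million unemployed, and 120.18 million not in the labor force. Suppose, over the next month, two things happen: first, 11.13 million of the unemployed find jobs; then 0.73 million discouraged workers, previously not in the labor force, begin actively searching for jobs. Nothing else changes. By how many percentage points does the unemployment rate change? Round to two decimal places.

Initially, labor force = 176.33 + 17.24 = 193.57 million, so u = 17.24/193.57 = 8.91%.
After the first change, unemployed falls and employed rises by 11.13; labor force unchanged → E = 187.46, U = 6.11, labor force = 193.57 million.
After the second change, unemployed and labor force both rise by 0.73 → E = 187.46, U = 6.84, labor force = 194.30 million.
New unemployment rate = 6.84 / 194.30 = 3.52%.
Change = 3.52% − 8.91% = −5.39 percentage points.

The unemployment rate changes by −5.39 percentage points.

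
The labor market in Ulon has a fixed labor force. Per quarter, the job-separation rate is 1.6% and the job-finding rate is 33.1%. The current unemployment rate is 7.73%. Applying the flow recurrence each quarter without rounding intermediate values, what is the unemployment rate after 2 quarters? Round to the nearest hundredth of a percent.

With a fixed labor force, u_{t+1} = u_t + s·(1−u_t) − f·u_t = u_t·(1−s−f) + s.
Here 1−s−f = 0.653 and s = 0.016.
u_1 = 0.077300 × 0.653 + 0.016 = 0.066477.
u_2 = 0.066477 × 0.653 + 0.016 = 0.059409.

Unemployment rate after two quarters ≈ 5.94%.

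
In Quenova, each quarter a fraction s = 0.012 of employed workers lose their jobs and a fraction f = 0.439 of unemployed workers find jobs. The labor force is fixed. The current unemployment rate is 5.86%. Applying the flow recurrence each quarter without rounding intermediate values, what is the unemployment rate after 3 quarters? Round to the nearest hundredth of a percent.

With a fixed labor force, u_{t+1} = u_t + s·(1−u_t) − f·u_t = u_t·(1−s−f) + s.
Here 1−s−f = 0.549 and s = 0.012.
u_1 = 0.058600 × 0.549 + 0.012 = 0.044171.
u_2 = 0.044171 × 0.549 + 0.012 = 0.036250.
u_3 = 0.036250 × 0.549 + 0.012 = 0.031901.

Unemployment rate after three quarters ≈ 3.19%.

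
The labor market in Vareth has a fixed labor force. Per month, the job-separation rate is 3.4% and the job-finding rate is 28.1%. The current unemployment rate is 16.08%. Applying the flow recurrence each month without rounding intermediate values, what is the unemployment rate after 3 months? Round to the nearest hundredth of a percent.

Unemployment rate after three months ≈ 12.49%.

With a fixed labor force, u_{t+1} = u_t + s·(1−u_t) − f·u_t = u_t·(1−s−f) + s.
Here 1−s−f = 0.685 and s = 0.034.
u_1 = 0.160800 × 0.685 + 0.034 = 0.144148.
u_2 = 0.144148 × 0.685 + 0.034 = 0.132741.
u_3 = 0.132741 × 0.685 + 0.034 = 0.124928.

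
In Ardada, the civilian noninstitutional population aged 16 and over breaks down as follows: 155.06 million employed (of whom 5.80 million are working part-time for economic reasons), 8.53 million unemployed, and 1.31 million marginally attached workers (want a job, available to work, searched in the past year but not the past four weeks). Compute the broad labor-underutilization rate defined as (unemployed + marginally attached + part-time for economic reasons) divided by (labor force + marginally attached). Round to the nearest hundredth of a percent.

Broad underutilization rate ≈ 9.48%.

Labor force = 155.06 + 8.53 = 163.59 million.
Numerator = 8.53 + 1.31 + 5.80 = 15.64 million.
Denominator = 163.59 + 1.31 = 164.90 million.
Broad rate = 15.64 / 164.90 = 9.48%.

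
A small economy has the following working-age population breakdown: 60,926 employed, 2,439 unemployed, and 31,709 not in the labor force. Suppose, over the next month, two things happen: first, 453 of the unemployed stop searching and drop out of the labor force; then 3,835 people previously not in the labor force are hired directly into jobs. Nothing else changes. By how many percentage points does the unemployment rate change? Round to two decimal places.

The unemployment rate changes by −0.87 percentage points.

Initially, labor force = 60,926 + 2,439 = 63,365, so u = 2,439/63,365 = 3.85%.
After the first change, unemployed and labor force both fall by 453 → E = 60,926, U = 1,986, labor force = 62,912.
After the second change, employed and labor force both rise by 3,835; unemployed unchanged → E = 64,761, U = 1,986, labor force = 66,747.
New unemployment rate = 1,986 / 66,747 = 2.98%.
Change = 2.98% − 3.85% = −0.87 percentage points.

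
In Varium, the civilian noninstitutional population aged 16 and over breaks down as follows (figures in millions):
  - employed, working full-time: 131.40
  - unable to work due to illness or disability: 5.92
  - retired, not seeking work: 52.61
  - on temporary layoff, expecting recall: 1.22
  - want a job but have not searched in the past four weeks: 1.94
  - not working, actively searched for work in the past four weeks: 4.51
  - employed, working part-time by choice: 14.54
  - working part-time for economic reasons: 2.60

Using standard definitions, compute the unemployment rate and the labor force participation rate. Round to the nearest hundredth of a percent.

Unemployment rate ≈ 3.71%; labor force participation rate ≈ 71.84%.

Employed = 131.40 + 14.54 + 2.60 = 148.54 million (anyone who worked, including part-time for economic reasons, counts as employed).
Unemployed = 1.22 + 4.51 = 5.73 million (jobless and actively searching, or on temporary layoff).
Labor force = 148.54 + 5.73 = 154.27 million.
Not in labor force = 5.92 + 52.61 + 1.94 = 60.47 million (those not working and not actively searching are outside the labor force — including those who want a job but have given up searching).
Civilian working-age population = 154.27 + 60.47 = 214.74 million.
Unemployment rate = 5.73 / 154.27 = 3.71%.
Labor force participation rate = 154.27 / 214.74 = 71.84%.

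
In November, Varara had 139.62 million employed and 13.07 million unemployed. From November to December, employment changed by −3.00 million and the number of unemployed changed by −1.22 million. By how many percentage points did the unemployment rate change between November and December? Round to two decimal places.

The unemployment rate changed by −0.58 percentage points.

November: labor force = 139.62 + 13.07 = 152.69; u = 13.07/152.69 = 8.56%.
December: labor force = 136.62 + 11.85 = 148.47; u = 11.85/148.47 = 7.98%.
Change = 7.98% − 8.56% = −0.58 pp.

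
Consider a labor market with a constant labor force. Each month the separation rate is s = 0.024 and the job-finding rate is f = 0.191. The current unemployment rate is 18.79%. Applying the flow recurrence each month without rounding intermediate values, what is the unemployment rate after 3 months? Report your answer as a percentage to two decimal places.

Unemployment rate after three months ≈ 14.85%.

With a fixed labor force, u_{t+1} = u_t + s·(1−u_t) − f·u_t = u_t·(1−s−f) + s.
Here 1−s−f = 0.785 and s = 0.024.
u_1 = 0.187900 × 0.785 + 0.024 = 0.171502.
u_2 = 0.171502 × 0.785 + 0.024 = 0.158629.
u_3 = 0.158629 × 0.785 + 0.024 = 0.148524.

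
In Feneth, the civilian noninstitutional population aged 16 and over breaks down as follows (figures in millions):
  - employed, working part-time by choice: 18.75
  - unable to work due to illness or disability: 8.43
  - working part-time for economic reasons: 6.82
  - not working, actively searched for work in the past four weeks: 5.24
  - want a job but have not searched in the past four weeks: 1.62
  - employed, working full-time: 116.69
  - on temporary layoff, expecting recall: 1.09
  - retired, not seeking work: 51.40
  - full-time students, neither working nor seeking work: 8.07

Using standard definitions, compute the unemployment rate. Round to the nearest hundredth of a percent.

Employed = 18.75 + 6.82 + 116.69 = 142.26 million (anyone who worked, including part-time for economic reasons, counts as employed).
Unemployed = 5.24 + 1.09 = 6.33 million (jobless and actively searching, or on temporary layoff).
Labor force = 142.26 + 6.33 = 148.59 million.
Unemployment rate = 6.33 / 148.59 = 4.26%.

Unemployment rate ≈ 4.26%.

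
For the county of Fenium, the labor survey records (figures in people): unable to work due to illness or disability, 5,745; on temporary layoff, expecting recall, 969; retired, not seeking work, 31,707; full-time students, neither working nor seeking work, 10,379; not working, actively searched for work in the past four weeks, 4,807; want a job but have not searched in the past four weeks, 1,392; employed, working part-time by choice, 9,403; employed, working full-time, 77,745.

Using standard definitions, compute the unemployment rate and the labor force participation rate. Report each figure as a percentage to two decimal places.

Employed = 9,403 + 77,745 = 87,148.
Unemployed = 969 + 4,807 = 5,776 (jobless and actively searching, or on temporary layoff).
Labor force = 87,148 + 5,776 = 92,924.
Not in labor force = 5,745 + 31,707 + 10,379 + 1,392 = 49,223 (those not working and not actively searching are outside the labor force — including those who want a job but have given up searching).
Civilian working-age population = 92,924 + 49,223 = 142,147.
Unemployment rate = 5,776 / 92,924 = 6.22%.
Labor force participation rate = 92,924 / 142,147 = 65.37%.

Unemployment rate ≈ 6.22%; labor force participation rate ≈ 65.37%.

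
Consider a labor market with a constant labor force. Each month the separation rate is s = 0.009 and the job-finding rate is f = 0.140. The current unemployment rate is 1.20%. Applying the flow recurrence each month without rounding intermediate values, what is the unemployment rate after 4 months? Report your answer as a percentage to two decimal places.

With a fixed labor force, u_{t+1} = u_t + s·(1−u_t) − f·u_t = u_t·(1−s−f) + s.
Here 1−s−f = 0.851 and s = 0.009.
u_1 = 0.012000 × 0.851 + 0.009 = 0.019212.
u_2 = 0.019212 × 0.851 + 0.009 = 0.025349.
u_3 = 0.025349 × 0.851 + 0.009 = 0.030572.
u_4 = 0.030572 × 0.851 + 0.009 = 0.035017.

Unemployment rate after four months ≈ 3.50%.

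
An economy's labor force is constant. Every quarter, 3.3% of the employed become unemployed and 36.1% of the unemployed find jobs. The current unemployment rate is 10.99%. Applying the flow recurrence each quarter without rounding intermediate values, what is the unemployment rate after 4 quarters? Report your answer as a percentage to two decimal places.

Unemployment rate after four quarters ≈ 8.73%.

With a fixed labor force, u_{t+1} = u_t + s·(1−u_t) − f·u_t = u_t·(1−s−f) + s.
Here 1−s−f = 0.606 and s = 0.033.
u_1 = 0.109900 × 0.606 + 0.033 = 0.099599.
u_2 = 0.099599 × 0.606 + 0.033 = 0.093357.
u_3 = 0.093357 × 0.606 + 0.033 = 0.089574.
u_4 = 0.089574 × 0.606 + 0.033 = 0.087282.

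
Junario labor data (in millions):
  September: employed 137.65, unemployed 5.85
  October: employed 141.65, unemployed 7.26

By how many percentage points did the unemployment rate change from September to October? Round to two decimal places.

September: labor force = 137.65 + 5.85 = 143.50; u = 5.85/143.50 = 4.08%.
October: labor force = 141.65 + 7.26 = 148.91; u = 7.26/148.91 = 4.88%.
Change = 4.88% − 4.08% = +0.80 pp.

The unemployment rate changed by +0.80 percentage points.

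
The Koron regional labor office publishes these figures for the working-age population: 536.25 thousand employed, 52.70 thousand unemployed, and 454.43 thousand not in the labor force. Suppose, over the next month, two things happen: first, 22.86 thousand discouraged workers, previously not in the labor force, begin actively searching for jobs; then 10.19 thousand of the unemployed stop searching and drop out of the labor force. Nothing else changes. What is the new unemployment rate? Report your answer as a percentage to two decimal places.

New unemployment rate ≈ 10.87%.

Initially, labor force = 536.25 + 52.70 = 588.95 thousand, so u = 52.70/588.95 = 8.95%.
After the first change, unemployed and labor force both rise by 22.86 → E = 536.25, U = 75.56, labor force = 611.81 thousand.
After the second change, unemployed and labor force both fall by 10.19 → E = 536.25, U = 65.37, labor force = 601.62 thousand.
New unemployment rate = 65.37 / 601.62 = 10.87%.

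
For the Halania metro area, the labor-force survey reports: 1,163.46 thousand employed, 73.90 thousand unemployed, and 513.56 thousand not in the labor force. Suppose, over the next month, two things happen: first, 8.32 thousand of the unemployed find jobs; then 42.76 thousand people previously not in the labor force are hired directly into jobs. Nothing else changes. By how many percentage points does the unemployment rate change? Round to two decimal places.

Initially, labor force = 1,163.46 + 73.90 = 1,237.36 thousand, so u = 73.90/1,237.36 = 5.97%.
After the first change, unemployed falls and employed rises by 8.32; labor force unchanged → E = 1,171.78, U = 65.58, labor force = 1,237.36 thousand.
After the second change, employed and labor force both rise by 42.76; unemployed unchanged → E = 1,214.54, U = 65.58, labor force = 1,280.12 thousand.
New unemployment rate = 65.58 / 1,280.12 = 5.12%.
Change = 5.12% − 5.97% = −0.85 percentage points.

The unemployment rate changes by −0.85 percentage points.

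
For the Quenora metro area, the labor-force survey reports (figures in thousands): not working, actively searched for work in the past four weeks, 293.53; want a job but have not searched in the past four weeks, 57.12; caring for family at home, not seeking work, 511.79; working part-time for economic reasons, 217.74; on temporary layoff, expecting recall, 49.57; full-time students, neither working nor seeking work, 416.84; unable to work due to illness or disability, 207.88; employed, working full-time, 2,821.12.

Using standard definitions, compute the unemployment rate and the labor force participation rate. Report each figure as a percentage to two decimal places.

Employed = 217.74 + 2,821.12 = 3,038.86 thousand (anyone who worked, including part-time for economic reasons, counts as employed).
Unemployed = 293.53 + 49.57 = 343.10 thousand (jobless and actively searching, or on temporary layoff).
Labor force = 3,038.86 + 343.10 = 3,381.96 thousand.
Not in labor force = 57.12 + 511.79 + 416.84 + 207.88 = 1,193.63 thousand (those not working and not actively searching are outside the labor force — including those who want a job but have given up searching).
Civilian working-age population = 3,381.96 + 1,193.63 = 4,575.59 thousand.
Unemployment rate = 343.10 / 3,381.96 = 10.15%.
Labor force participation rate = 3,381.96 / 4,575.59 = 73.91%.

Unemployment rate ≈ 10.15%; labor force participation rate ≈ 73.91%.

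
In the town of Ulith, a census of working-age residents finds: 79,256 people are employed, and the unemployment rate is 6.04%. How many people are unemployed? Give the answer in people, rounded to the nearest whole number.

Let U be the number unemployed. The labor force is E + U, and U/(E+U) = 0.0604.
So U = 0.0604 × 79,256 / (1 − 0.0604) = 4787.06 / 0.9396 ≈ 5,095.

About 5,095 are unemployed.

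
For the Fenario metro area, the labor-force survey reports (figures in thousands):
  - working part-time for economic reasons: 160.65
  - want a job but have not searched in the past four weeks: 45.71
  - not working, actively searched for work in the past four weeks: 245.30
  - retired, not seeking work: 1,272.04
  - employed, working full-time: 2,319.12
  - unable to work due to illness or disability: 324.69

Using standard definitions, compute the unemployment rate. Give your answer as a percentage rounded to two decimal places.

Employed = 160.65 + 2,319.12 = 2,479.77 thousand (anyone who worked, including part-time for economic reasons, counts as employed).
Unemployed = 245.30 thousand.
Labor force = 2,479.77 + 245.30 = 2,725.07 thousand.
Unemployment rate = 245.30 / 2,725.07 = 9.00%.

Unemployment rate ≈ 9.00%.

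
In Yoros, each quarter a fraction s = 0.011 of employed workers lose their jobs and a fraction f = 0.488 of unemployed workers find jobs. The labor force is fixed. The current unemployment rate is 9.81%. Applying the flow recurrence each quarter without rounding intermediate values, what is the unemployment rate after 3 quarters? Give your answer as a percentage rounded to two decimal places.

With a fixed labor force, u_{t+1} = u_t + s·(1−u_t) − f·u_t = u_t·(1−s−f) + s.
Here 1−s−f = 0.501 and s = 0.011.
u_1 = 0.098100 × 0.501 + 0.011 = 0.060148.
u_2 = 0.060148 × 0.501 + 0.011 = 0.041134.
u_3 = 0.041134 × 0.501 + 0.011 = 0.031608.

Unemployment rate after three quarters ≈ 3.16%.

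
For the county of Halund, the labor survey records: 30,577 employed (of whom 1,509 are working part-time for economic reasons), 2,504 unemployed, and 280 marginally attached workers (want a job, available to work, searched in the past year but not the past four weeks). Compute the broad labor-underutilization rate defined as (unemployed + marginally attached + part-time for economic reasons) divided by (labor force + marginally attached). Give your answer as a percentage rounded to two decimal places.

Broad underutilization rate ≈ 12.87%.

Labor force = 30,577 + 2,504 = 33,081.
Numerator = 2,504 + 280 + 1,509 = 4,293.
Denominator = 33,081 + 280 = 33,361.
Broad rate = 4,293 / 33,361 = 12.87%.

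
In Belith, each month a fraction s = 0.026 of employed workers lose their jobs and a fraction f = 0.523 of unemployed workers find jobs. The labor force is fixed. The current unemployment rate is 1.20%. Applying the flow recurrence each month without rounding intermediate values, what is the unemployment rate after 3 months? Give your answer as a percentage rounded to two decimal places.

Unemployment rate after three months ≈ 4.41%.

With a fixed labor force, u_{t+1} = u_t + s·(1−u_t) − f·u_t = u_t·(1−s−f) + s.
Here 1−s−f = 0.451 and s = 0.026.
u_1 = 0.012000 × 0.451 + 0.026 = 0.031412.
u_2 = 0.031412 × 0.451 + 0.026 = 0.040167.
u_3 = 0.040167 × 0.451 + 0.026 = 0.044115.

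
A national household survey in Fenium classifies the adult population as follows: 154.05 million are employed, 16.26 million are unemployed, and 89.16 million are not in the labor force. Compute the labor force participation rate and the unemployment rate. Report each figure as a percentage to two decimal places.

Labor force = employed + unemployed = 154.05 + 16.26 = 170.31 million.
Working-age population = 170.31 + 89.16 = 259.47 million.
Unemployment rate = 16.26 / 170.31 = 9.55%.
Labor force participation rate = 170.31 / 259.47 = 65.64%.

Labor force participation rate ≈ 65.64%; unemployment rate ≈ 9.55%.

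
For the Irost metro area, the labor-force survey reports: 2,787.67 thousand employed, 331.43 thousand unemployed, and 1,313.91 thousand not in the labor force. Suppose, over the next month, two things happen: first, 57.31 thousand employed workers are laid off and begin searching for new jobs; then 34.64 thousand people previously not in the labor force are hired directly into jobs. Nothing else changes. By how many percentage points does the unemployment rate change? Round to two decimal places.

The unemployment rate changes by +1.70 percentage points.

Initially, labor force = 2,787.67 + 331.43 = 3,119.10 thousand, so u = 331.43/3,119.10 = 10.63%.
After the first change, employed falls and unemployed rises by 57.31; labor force unchanged → E = 2,730.36, U = 388.74, labor force = 3,119.10 thousand.
After the second change, employed and labor force both rise by 34.64; unemployed unchanged → E = 2,765.00, U = 388.74, labor force = 3,153.74 thousand.
New unemployment rate = 388.74 / 3,153.74 = 12.33%.
Change = 12.33% − 10.63% = +1.70 percentage points.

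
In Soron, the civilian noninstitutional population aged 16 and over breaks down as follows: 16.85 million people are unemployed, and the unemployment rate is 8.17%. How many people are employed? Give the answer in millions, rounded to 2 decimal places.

About 189.39 million are employed.

Labor force = U / u = 16.85 / 0.0817 ≈ 206.24 million.
Employed = labor force − unemployed = 206.24 − 16.85 = 189.39 million.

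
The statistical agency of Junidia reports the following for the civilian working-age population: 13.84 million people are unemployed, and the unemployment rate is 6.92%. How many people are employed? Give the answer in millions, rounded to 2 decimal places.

Labor force = U / u = 13.84 / 0.0692 ≈ 200.00 million.
Employed = labor force − unemployed = 200.00 − 13.84 = 186.16 million.

About 186.16 million are employed.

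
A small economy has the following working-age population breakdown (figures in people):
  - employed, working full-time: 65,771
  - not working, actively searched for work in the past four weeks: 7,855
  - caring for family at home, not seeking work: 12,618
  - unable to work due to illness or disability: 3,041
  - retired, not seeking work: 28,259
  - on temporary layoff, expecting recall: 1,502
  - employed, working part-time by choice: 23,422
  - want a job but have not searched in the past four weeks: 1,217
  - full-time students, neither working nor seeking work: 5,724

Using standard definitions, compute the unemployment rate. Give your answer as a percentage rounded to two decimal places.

Unemployment rate ≈ 9.49%.

Employed = 65,771 + 23,422 = 89,193.
Unemployed = 7,855 + 1,502 = 9,357 (jobless and actively searching, or on temporary layoff).
Labor force = 89,193 + 9,357 = 98,550.
Unemployment rate = 9,357 / 98,550 = 9.49%.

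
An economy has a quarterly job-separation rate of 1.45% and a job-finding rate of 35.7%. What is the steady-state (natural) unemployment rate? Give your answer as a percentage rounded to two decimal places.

Steady-state unemployment rate ≈ 3.90%.

At steady state the flows balance: s·E = f·U, so U/(E+U) = s/(s+f).
u* = 1.45 / (1.45 + 35.7) = 1.45 / 37.15 = 3.90%.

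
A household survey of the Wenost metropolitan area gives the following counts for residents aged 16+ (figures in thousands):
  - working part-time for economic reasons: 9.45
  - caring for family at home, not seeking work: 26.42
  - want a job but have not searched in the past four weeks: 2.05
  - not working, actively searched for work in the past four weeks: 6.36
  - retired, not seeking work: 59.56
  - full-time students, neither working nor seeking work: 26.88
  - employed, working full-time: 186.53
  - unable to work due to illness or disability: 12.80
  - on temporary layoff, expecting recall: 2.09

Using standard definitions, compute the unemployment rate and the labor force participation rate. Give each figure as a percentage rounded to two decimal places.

Employed = 9.45 + 186.53 = 195.98 thousand (anyone who worked, including part-time for economic reasons, counts as employed).
Unemployed = 6.36 + 2.09 = 8.45 thousand (jobless and actively searching, or on temporary layoff).
Labor force = 195.98 + 8.45 = 204.43 thousand.
Not in labor force = 26.42 + 2.05 + 59.56 + 26.88 + 12.80 = 127.71 thousand (those not working and not actively searching are outside the labor force — including those who want a job but have given up searching).
Civilian working-age population = 204.43 + 127.71 = 332.14 thousand.
Unemployment rate = 8.45 / 204.43 = 4.13%.
Labor force participation rate = 204.43 / 332.14 = 61.55%.

Unemployment rate ≈ 4.13%; labor force participation rate ≈ 61.55%.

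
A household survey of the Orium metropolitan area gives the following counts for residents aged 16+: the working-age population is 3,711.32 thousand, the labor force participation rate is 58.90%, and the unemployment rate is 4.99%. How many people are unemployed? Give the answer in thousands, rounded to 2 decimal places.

Labor force = 0.5890 × 3,711.32 = 2,185.97 thousand.
Unemployed = 0.0499 × 2,185.97 ≈ 109.08 thousand.

About 109.08 thousand are unemployed.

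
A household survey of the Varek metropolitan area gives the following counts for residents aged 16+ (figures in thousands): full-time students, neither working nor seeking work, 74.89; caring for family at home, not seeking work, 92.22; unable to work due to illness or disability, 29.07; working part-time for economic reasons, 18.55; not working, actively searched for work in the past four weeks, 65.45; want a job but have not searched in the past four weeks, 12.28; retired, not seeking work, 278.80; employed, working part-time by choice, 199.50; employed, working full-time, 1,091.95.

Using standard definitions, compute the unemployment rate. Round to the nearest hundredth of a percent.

Unemployment rate ≈ 4.76%.

Employed = 18.55 + 199.50 + 1,091.95 = 1,310.00 thousand (anyone who worked, including part-time for economic reasons, counts as employed).
Unemployed = 65.45 thousand.
Labor force = 1,310.00 + 65.45 = 1,375.45 thousand.
Unemployment rate = 65.45 / 1,375.45 = 4.76%.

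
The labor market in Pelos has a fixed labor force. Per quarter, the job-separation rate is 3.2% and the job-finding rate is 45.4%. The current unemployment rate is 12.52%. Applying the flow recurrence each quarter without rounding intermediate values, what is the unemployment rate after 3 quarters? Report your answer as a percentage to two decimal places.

With a fixed labor force, u_{t+1} = u_t + s·(1−u_t) − f·u_t = u_t·(1−s−f) + s.
Here 1−s−f = 0.514 and s = 0.032.
u_1 = 0.125200 × 0.514 + 0.032 = 0.096353.
u_2 = 0.096353 × 0.514 + 0.032 = 0.081525.
u_3 = 0.081525 × 0.514 + 0.032 = 0.073904.

Unemployment rate after three quarters ≈ 7.39%.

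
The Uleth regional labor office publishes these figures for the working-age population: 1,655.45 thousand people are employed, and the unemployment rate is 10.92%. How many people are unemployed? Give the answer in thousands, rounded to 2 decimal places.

About 202.94 thousand are unemployed.

Let U be the number unemployed. The labor force is E + U, and U/(E+U) = 0.1092.
So U = 0.1092 × 1,655.45 / (1 − 0.1092) = 180.7751 / 0.8908 ≈ 202.94 thousand.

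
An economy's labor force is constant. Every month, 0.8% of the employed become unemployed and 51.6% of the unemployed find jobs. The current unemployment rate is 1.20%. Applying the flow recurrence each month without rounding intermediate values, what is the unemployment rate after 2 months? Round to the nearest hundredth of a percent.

Unemployment rate after two months ≈ 1.45%.

With a fixed labor force, u_{t+1} = u_t + s·(1−u_t) − f·u_t = u_t·(1−s−f) + s.
Here 1−s−f = 0.476 and s = 0.008.
u_1 = 0.012000 × 0.476 + 0.008 = 0.013712.
u_2 = 0.013712 × 0.476 + 0.008 = 0.014527.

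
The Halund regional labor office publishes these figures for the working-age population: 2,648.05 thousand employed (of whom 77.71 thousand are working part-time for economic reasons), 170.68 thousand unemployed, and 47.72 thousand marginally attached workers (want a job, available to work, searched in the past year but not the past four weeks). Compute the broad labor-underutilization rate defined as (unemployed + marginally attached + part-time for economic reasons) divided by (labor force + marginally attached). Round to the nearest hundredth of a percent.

Labor force = 2,648.05 + 170.68 = 2,818.73 thousand.
Numerator = 170.68 + 47.72 + 77.71 = 296.11 thousand.
Denominator = 2,818.73 + 47.72 = 2,866.45 thousand.
Broad rate = 296.11 / 2,866.45 = 10.33%.

Broad underutilization rate ≈ 10.33%.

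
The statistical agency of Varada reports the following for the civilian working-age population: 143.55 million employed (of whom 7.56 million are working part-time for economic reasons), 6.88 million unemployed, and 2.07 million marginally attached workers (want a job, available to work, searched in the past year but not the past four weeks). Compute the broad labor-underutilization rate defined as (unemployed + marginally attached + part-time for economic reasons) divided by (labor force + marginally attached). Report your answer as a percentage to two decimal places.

Broad underutilization rate ≈ 10.83%.

Labor force = 143.55 + 6.88 = 150.43 million.
Numerator = 6.88 + 2.07 + 7.56 = 16.51 million.
Denominator = 150.43 + 2.07 = 152.50 million.
Broad rate = 16.51 / 152.50 = 10.83%.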